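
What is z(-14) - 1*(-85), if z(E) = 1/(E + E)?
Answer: 2379/28 ≈ 84.964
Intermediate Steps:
z(E) = 1/(2*E)
z(-14) - 1*(-85) = (½)/(-14) - 1*(-85) = (½)*(-1/14) + 85 = -1/28 + 85 = 2379/28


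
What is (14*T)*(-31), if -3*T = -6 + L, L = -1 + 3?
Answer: -1736/3 ≈ -578.67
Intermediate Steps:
L = 2
T = 4/3 (T = -(-6 + 2)/3 = -⅓*(-4) = 4/3 ≈ 1.3333)
(14*T)*(-31) = (14*(4/3))*(-31) = (56/3)*(-31) = -1736/3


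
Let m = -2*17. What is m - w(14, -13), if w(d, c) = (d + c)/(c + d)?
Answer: -35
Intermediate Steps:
m = -34
w(d, c) = 1 (w(d, c) = (c + d)/(c + d) = 1)
m - w(14, -13) = -34 - 1*1 = -34 - 1 = -35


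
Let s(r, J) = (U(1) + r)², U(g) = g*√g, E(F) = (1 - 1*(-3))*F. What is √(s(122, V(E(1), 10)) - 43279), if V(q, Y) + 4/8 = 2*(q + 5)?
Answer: 5*I*√1126 ≈ 167.78*I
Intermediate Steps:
E(F) = 4*F (E(F) = (1 + 3)*F = 4*F)
U(g) = g^(3/2)
V(q, Y) = 19/2 + 2*q (V(q, Y) = -½ + 2*(q + 5) = -½ + 2*(5 + q) = -½ + (10 + 2*q) = 19/2 + 2*q)
s(r, J) = (1 + r)² (s(r, J) = (1^(3/2) + r)² = (1 + r)²)
√(s(122, V(E(1), 10)) - 43279) = √((1 + 122)² - 43279) = √(123² - 43279) = √(15129 - 43279) = √(-28150) = 5*I*√1126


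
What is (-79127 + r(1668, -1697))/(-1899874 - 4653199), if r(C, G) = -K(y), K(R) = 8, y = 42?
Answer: 79135/6553073 ≈ 0.012076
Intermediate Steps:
r(C, G) = -8 (r(C, G) = -1*8 = -8)
(-79127 + r(1668, -1697))/(-1899874 - 4653199) = (-79127 - 8)/(-1899874 - 4653199) = -79135/(-6553073) = -79135*(-1/6553073) = 79135/6553073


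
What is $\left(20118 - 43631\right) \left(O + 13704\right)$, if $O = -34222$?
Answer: $482439734$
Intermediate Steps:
$\left(20118 - 43631\right) \left(O + 13704\right) = \left(20118 - 43631\right) \left(-34222 + 13704\right) = \left(-23513\right) \left(-20518\right) = 482439734$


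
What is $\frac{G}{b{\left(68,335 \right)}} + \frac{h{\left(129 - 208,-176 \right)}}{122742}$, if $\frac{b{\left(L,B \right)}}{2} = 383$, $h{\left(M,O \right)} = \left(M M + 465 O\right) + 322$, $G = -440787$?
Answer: $- \frac{13540185034}{23505093} \approx -576.05$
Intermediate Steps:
$h{\left(M,O \right)} = 322 + M^{2} + 465 O$ ($h{\left(M,O \right)} = \left(M^{2} + 465 O\right) + 322 = 322 + M^{2} + 465 O$)
$b{\left(L,B \right)} = 766$ ($b{\left(L,B \right)} = 2 \cdot 383 = 766$)
$\frac{G}{b{\left(68,335 \right)}} + \frac{h{\left(129 - 208,-176 \right)}}{122742} = - \frac{440787}{766} + \frac{322 + \left(129 - 208\right)^{2} + 465 \left(-176\right)}{122742} = \left(-440787\right) \frac{1}{766} + \left(322 + \left(129 - 208\right)^{2} - 81840\right) \frac{1}{122742} = - \frac{440787}{766} + \left(322 + \left(-79\right)^{2} - 81840\right) \frac{1}{122742} = - \frac{440787}{766} + \left(322 + 6241 - 81840\right) \frac{1}{122742} = - \frac{440787}{766} - \frac{75277}{122742} = - \frac{13540185034}{23505093}$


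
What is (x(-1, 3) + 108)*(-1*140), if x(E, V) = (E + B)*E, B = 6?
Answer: -14420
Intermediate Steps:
x(E, V) = E*(6 + E) (x(E, V) = (E + 6)*E = (6 + E)*E = E*(6 + E))
(x(-1, 3) + 108)*(-1*140) = (-(6 - 1) + 108)*(-1*140) = (-1*5 + 108)*(-140) = (-5 + 108)*(-140) = 103*(-140) = -14420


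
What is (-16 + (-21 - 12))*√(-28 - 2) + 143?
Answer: 143 - 49*I*√30 ≈ 143.0 - 268.38*I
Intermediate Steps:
(-16 + (-21 - 12))*√(-28 - 2) + 143 = (-16 - 33)*√(-30) + 143 = -49*I*√30 + 143 = 143 - 49*I*√30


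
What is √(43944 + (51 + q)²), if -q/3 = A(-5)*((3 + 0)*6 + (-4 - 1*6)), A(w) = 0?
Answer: √46545 ≈ 215.74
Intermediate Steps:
q = 0 (q = -0*((3 + 0)*6 + (-4 - 1*6)) = -0*(3*6 + (-4 - 6)) = -0*(18 - 10) = -0*8 = -3*0 = 0)
√(43944 + (51 + q)²) = √(43944 + (51 + 0)²) = √(43944 + 51²) = √(43944 + 2601) = √46545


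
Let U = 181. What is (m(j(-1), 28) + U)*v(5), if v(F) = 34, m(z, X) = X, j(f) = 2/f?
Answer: 7106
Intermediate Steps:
(m(j(-1), 28) + U)*v(5) = (28 + 181)*34 = 209*34 = 7106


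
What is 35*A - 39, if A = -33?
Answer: -1194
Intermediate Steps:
35*A - 39 = 35*(-33) - 39 = -1155 - 39 = -1194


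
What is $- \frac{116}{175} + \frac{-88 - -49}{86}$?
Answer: $- \frac{16801}{15050} \approx -1.1163$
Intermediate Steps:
$- \frac{116}{175} + \frac{-88 - -49}{86} = \left(-116\right) \frac{1}{175} + \left(-88 + 49\right) \frac{1}{86} = - \frac{116}{175} - \frac{39}{86} = - \frac{16801}{15050}$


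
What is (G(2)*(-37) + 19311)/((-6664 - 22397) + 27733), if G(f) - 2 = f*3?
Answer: -19015/1328 ≈ -14.319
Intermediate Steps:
G(f) = 2 + 3*f (G(f) = 2 + f*3 = 2 + 3*f)
(G(2)*(-37) + 19311)/((-6664 - 22397) + 27733) = ((2 + 3*2)*(-37) + 19311)/((-6664 - 22397) + 27733) = ((2 + 6)*(-37) + 19311)/(-29061 + 27733) = (8*(-37) + 19311)/(-1328) = (-296 + 19311)*(-1/1328) = 19015*(-1/1328) = -19015/1328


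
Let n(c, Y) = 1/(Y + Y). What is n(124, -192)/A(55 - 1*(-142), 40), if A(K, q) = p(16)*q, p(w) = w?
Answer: -1/245760 ≈ -4.0690e-6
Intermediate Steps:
n(c, Y) = 1/(2*Y)
A(K, q) = 16*q
n(124, -192)/A(55 - 1*(-142), 40) = ((1/2)/(-192))/((16*40)) = ((1/2)*(-1/192))/640 = -1/384*1/640 = -1/245760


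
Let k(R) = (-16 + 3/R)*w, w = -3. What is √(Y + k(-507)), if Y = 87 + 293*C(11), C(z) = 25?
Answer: √1260743/13 ≈ 86.371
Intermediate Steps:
k(R) = 48 - 9/R (k(R) = (-16 + 3/R)*(-3) = 48 - 9/R)
Y = 7412 (Y = 87 + 293*25 = 87 + 7325 = 7412)
√(Y + k(-507)) = √(7412 + (48 - 9/(-507))) = √(7412 + (48 - 9*(-1/507))) = √(7412 + (48 + 3/169)) = √(7412 + 8115/169) = √(1260743/169) = √1260743/13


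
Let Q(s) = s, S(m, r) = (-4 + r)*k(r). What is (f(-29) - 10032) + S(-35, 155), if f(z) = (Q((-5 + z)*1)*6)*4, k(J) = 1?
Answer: -10697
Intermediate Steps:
S(m, r) = -4 + r (S(m, r) = (-4 + r)*1 = -4 + r)
f(z) = -120 + 24*z (f(z) = (((-5 + z)*1)*6)*4 = ((-5 + z)*6)*4 = (-30 + 6*z)*4 = -120 + 24*z)
(f(-29) - 10032) + S(-35, 155) = ((-120 + 24*(-29)) - 10032) + (-4 + 155) = ((-120 - 696) - 10032) + 151 = (-816 - 10032) + 151 = -10848 + 151 = -10697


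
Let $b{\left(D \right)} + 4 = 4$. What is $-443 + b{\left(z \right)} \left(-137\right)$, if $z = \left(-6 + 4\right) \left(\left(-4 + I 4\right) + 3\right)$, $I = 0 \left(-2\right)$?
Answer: $-443$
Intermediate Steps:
$I = 0$
$z = 2$ ($z = \left(-6 + 4\right) \left(\left(-4 + 0 \cdot 4\right) + 3\right) = - 2 \left(\left(-4 + 0\right) + 3\right) = - 2 \left(-4 + 3\right) = \left(-2\right) \left(-1\right) = 2$)
$b{\left(D \right)} = 0$ ($b{\left(D \right)} = -4 + 4 = 0$)
$-443 + b{\left(z \right)} \left(-137\right) = -443 + 0 \left(-137\right) = -443 + 0 = -443$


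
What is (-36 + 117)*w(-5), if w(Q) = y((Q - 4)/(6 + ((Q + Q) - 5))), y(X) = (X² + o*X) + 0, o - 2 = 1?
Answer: 324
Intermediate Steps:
o = 3 (o = 2 + 1 = 3)
y(X) = X² + 3*X (y(X) = (X² + 3*X) + 0 = X² + 3*X)
w(Q) = (-4 + Q)*(3 + (-4 + Q)/(1 + 2*Q))/(1 + 2*Q) (w(Q) = ((Q - 4)/(6 + ((Q + Q) - 5)))*(3 + (Q - 4)/(6 + ((Q + Q) - 5))) = ((-4 + Q)/(6 + (2*Q - 5)))*(3 + (-4 + Q)/(6 + (2*Q - 5))) = ((-4 + Q)/(6 + (-5 + 2*Q)))*(3 + (-4 + Q)/(6 + (-5 + 2*Q))) = ((-4 + Q)/(1 + 2*Q))*(3 + (-4 + Q)/(1 + 2*Q)) = (-4 + Q)*(3 + (-4 + Q)/(1 + 2*Q))/(1 + 2*Q))
(-36 + 117)*w(-5) = (-36 + 117)*((-1 + 7*(-5))*(-4 - 5)/(1 + 2*(-5))²) = 81*((-1 - 35)*(-9)/(1 - 10)²) = 81*(-36*(-9)/(-9)²) = 81*((1/81)*(-36)*(-9)) = 81*4 = 324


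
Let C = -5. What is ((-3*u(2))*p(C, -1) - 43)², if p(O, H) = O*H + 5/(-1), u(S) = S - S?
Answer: 1849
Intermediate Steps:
u(S) = 0
p(O, H) = -5 + H*O (p(O, H) = H*O + 5*(-1) = H*O - 5 = -5 + H*O)
((-3*u(2))*p(C, -1) - 43)² = ((-3*0)*(-5 - 1*(-5)) - 43)² = (0*(-5 + 5) - 43)² = (0*0 - 43)² = (0 - 43)² = (-43)² = 1849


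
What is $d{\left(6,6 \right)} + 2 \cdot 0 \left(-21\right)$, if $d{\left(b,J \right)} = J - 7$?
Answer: $-1$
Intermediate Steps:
$d{\left(b,J \right)} = -7 + J$
$d{\left(6,6 \right)} + 2 \cdot 0 \left(-21\right) = \left(-7 + 6\right) + 2 \cdot 0 \left(-21\right) = -1 + 0 \left(-21\right) = -1 + 0 = -1$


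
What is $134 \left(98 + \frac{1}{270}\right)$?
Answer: $\frac{1772887}{135} \approx 13133.0$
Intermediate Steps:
$134 \left(98 + \frac{1}{270}\right) = 134 \cdot \frac{26461}{270} = \frac{1772887}{135}$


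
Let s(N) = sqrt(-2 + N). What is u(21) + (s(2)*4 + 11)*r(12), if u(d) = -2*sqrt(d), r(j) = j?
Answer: 132 - 2*sqrt(21) ≈ 122.83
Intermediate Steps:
u(21) + (s(2)*4 + 11)*r(12) = -2*sqrt(21) + (sqrt(-2 + 2)*4 + 11)*12 = -2*sqrt(21) + (sqrt(0)*4 + 11)*12 = -2*sqrt(21) + (0*4 + 11)*12 = -2*sqrt(21) + (0 + 11)*12 = -2*sqrt(21) + 11*12 = -2*sqrt(21) + 132 = 132 - 2*sqrt(21)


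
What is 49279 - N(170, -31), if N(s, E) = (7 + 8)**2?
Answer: 49054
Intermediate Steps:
N(s, E) = 225 (N(s, E) = 15**2 = 225)
49279 - N(170, -31) = 49279 - 1*225 = 49279 - 225 = 49054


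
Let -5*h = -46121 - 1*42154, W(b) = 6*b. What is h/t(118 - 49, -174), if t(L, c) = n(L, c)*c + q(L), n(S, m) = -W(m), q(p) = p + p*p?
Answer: -5885/58942 ≈ -0.099844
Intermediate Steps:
q(p) = p + p**2
h = 17655 (h = -(-46121 - 1*42154)/5 = -(-46121 - 42154)/5 = -1/5*(-88275) = 17655)
n(S, m) = -6*m
t(L, c) = -6*c**2 + L*(1 + L) (t(L, c) = (-6*c)*c + L*(1 + L) = -6*c**2 + L*(1 + L))
h/t(118 - 49, -174) = 17655/(-6*(-174)**2 + (118 - 49)*(1 + (118 - 49))) = 17655/(-6*30276 + 69*(1 + 69)) = 17655/(-181656 + 69*70) = 17655/(-181656 + 4830) = 17655/(-176826) = 17655*(-1/176826) = -5885/58942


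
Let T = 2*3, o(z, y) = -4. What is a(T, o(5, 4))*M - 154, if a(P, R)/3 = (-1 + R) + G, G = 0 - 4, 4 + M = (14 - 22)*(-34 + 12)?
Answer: -4798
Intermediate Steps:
M = 172 (M = -4 + (14 - 22)*(-34 + 12) = -4 - 8*(-22) = -4 + 176 = 172)
T = 6
G = -4
a(P, R) = -15 + 3*R (a(P, R) = 3*((-1 + R) - 4) = 3*(-5 + R) = -15 + 3*R)
a(T, o(5, 4))*M - 154 = (-15 + 3*(-4))*172 - 154 = (-15 - 12)*172 - 154 = -27*172 - 154 = -4644 - 154 = -4798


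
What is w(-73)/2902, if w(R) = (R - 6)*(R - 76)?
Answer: 11771/2902 ≈ 4.0562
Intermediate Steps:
w(R) = (-76 + R)*(-6 + R) (w(R) = (-6 + R)*(-76 + R) = (-76 + R)*(-6 + R))
w(-73)/2902 = (456 + (-73)² - 82*(-73))/2902 = (456 + 5329 + 5986)*(1/2902) = 11771*(1/2902) = 11771/2902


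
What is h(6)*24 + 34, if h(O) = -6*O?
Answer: -830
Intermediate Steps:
h(6)*24 + 34 = -6*6*24 + 34 = -36*24 + 34 = -864 + 34 = -830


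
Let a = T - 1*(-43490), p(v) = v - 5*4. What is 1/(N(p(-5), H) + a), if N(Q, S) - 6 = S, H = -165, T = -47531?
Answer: -1/4200 ≈ -0.00023810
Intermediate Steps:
p(v) = -20 + v (p(v) = v - 20 = -20 + v)
N(Q, S) = 6 + S
a = -4041 (a = -47531 - 1*(-43490) = -47531 + 43490 = -4041)
1/(N(p(-5), H) + a) = 1/((6 - 165) - 4041) = 1/(-159 - 4041) = 1/(-4200) = -1/4200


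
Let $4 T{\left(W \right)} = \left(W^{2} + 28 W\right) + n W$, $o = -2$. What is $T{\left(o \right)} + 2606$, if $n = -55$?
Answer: $\frac{5241}{2} \approx 2620.5$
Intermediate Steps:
$T{\left(W \right)} = - \frac{27 W}{4} + \frac{W^{2}}{4}$ ($T{\left(W \right)} = \frac{\left(W^{2} + 28 W\right) - 55 W}{4} = \frac{W^{2} - 27 W}{4} = - \frac{27 W}{4} + \frac{W^{2}}{4}$)
$T{\left(o \right)} + 2606 = \frac{1}{4} \left(-2\right) \left(-27 - 2\right) + 2606 = \frac{1}{4} \left(-2\right) \left(-29\right) + 2606 = \frac{29}{2} + 2606 = \frac{5241}{2}$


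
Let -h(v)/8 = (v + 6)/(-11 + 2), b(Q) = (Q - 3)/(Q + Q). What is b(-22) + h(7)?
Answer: 4801/396 ≈ 12.124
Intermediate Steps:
b(Q) = (-3 + Q)/(2*Q) (b(Q) = (-3 + Q)/((2*Q)) = (-3 + Q)*(1/(2*Q)) = (-3 + Q)/(2*Q))
h(v) = 16/3 + 8*v/9 (h(v) = -8*(v + 6)/(-11 + 2) = -8*(6 + v)/(-9) = -8*(6 + v)*(-1)/9 = -8*(-⅔ - v/9) = 16/3 + 8*v/9)
b(-22) + h(7) = (½)*(-3 - 22)/(-22) + (16/3 + (8/9)*7) = (½)*(-1/22)*(-25) + (16/3 + 56/9) = 25/44 + 104/9 = 4801/396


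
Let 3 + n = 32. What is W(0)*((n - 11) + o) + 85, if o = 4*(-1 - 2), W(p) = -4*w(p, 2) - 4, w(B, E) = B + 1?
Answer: 37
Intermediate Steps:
w(B, E) = 1 + B
W(p) = -8 - 4*p (W(p) = -4*(1 + p) - 4 = (-4 - 4*p) - 4 = -8 - 4*p)
n = 29 (n = -3 + 32 = 29)
o = -12 (o = 4*(-3) = -12)
W(0)*((n - 11) + o) + 85 = (-8 - 4*0)*((29 - 11) - 12) + 85 = (-8 + 0)*(18 - 12) + 85 = -8*6 + 85 = -48 + 85 = 37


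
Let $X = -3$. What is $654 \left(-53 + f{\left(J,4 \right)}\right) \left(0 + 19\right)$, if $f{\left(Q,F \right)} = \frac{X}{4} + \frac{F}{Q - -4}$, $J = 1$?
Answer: $- \frac{6579567}{10} \approx -6.5796 \cdot 10^{5}$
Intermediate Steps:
$f{\left(Q,F \right)} = - \frac{3}{4} + \frac{F}{4 + Q}$ ($f{\left(Q,F \right)} = - \frac{3}{4} + \frac{F}{Q - -4} = \left(-3\right) \frac{1}{4} + \frac{F}{Q + 4} = - \frac{3}{4} + \frac{F}{4 + Q}$)
$654 \left(-53 + f{\left(J,4 \right)}\right) \left(0 + 19\right) = 654 \left(-53 + \frac{-3 + 4 - \frac{3}{4}}{4 + 1}\right) \left(0 + 19\right) = 654 \left(-53 + \frac{-3 + 4 - \frac{3}{4}}{5}\right) 19 = 654 \left(-53 + \frac{1}{5} \cdot \frac{1}{4}\right) 19 = 654 \left(-53 + \frac{1}{20}\right) 19 = 654 \left(\left(- \frac{1059}{20}\right) 19\right) = 654 \left(- \frac{20121}{20}\right) = - \frac{6579567}{10}$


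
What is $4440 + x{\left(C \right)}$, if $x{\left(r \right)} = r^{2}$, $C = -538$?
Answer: $293884$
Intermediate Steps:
$4440 + x{\left(C \right)} = 4440 + \left(-538\right)^{2} = 4440 + 289444 = 293884$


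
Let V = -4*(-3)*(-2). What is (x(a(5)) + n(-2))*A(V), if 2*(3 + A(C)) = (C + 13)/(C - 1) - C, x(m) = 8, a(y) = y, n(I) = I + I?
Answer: 922/25 ≈ 36.880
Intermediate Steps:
n(I) = 2*I
V = -24 (V = 12*(-2) = -24)
A(C) = -3 - C/2 + (13 + C)/(2*(-1 + C)) (A(C) = -3 + ((C + 13)/(C - 1) - C)/2 = -3 + ((13 + C)/(-1 + C) - C)/2 = -3 + (-C + (13 + C)/(-1 + C))/2 = -3 + (-C/2 + (13 + C)/(2*(-1 + C))) = -3 - C/2 + (13 + C)/(2*(-1 + C)))
(x(a(5)) + n(-2))*A(V) = (8 + 2*(-2))*((19 - 1*(-24)² - 4*(-24))/(2*(-1 - 24))) = (8 - 4)*((½)*(19 - 1*576 + 96)/(-25)) = 4*((½)*(-1/25)*(19 - 576 + 96)) = 4*((½)*(-1/25)*(-461)) = 4*(461/50) = 922/25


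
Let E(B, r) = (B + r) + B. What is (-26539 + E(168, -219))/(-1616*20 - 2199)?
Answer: 26422/34519 ≈ 0.76543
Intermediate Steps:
E(B, r) = r + 2*B
(-26539 + E(168, -219))/(-1616*20 - 2199) = (-26539 + (-219 + 2*168))/(-1616*20 - 2199) = (-26539 + (-219 + 336))/(-32320 - 2199) = (-26539 + 117)/(-34519) = -26422*(-1/34519) = 26422/34519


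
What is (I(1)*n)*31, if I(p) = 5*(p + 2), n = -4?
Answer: -1860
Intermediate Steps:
I(p) = 10 + 5*p (I(p) = 5*(2 + p) = 10 + 5*p)
(I(1)*n)*31 = ((10 + 5*1)*(-4))*31 = ((10 + 5)*(-4))*31 = (15*(-4))*31 = -60*31 = -1860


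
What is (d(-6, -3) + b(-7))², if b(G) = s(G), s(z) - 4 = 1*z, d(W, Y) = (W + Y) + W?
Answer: 324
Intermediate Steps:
d(W, Y) = Y + 2*W
s(z) = 4 + z (s(z) = 4 + 1*z = 4 + z)
b(G) = 4 + G
(d(-6, -3) + b(-7))² = ((-3 + 2*(-6)) + (4 - 7))² = ((-3 - 12) - 3)² = (-15 - 3)² = (-18)² = 324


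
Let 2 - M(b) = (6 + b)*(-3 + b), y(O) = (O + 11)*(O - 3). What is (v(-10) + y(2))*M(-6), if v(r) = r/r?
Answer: -24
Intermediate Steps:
y(O) = (-3 + O)*(11 + O) (y(O) = (11 + O)*(-3 + O) = (-3 + O)*(11 + O))
v(r) = 1
M(b) = 2 - (-3 + b)*(6 + b) (M(b) = 2 - (6 + b)*(-3 + b) = 2 - (-3 + b)*(6 + b))
(v(-10) + y(2))*M(-6) = (1 + (-33 + 2² + 8*2))*(20 - 1*(-6)² - 3*(-6)) = (1 + (-33 + 4 + 16))*(20 - 1*36 + 18) = (1 - 13)*(20 - 36 + 18) = -12*2 = -24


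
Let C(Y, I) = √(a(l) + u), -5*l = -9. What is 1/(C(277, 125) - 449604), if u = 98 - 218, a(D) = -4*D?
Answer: -187335/84226565393 - I*√795/505359392358 ≈ -2.2242e-6 - 5.5793e-11*I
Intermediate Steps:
l = 9/5 (l = -⅕*(-9) = 9/5 ≈ 1.8000)
u = -120
C(Y, I) = 2*I*√795/5 (C(Y, I) = √(-4*9/5 - 120) = √(-36/5 - 120) = √(-636/5) = 2*I*√795/5)
1/(C(277, 125) - 449604) = 1/(2*I*√795/5 - 449604) = 1/(-449604 + 2*I*√795/5)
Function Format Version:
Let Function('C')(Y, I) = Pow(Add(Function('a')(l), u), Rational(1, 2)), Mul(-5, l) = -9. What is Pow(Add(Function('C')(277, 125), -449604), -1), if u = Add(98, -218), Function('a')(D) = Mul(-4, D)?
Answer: Add(Rational(-187335, 84226565393), Mul(Rational(-1, 505359392358), I, Pow(795, Rational(1, 2)))) ≈ Add(-2.2242e-6, Mul(-5.5793e-11, I))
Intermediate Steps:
l = Rational(9, 5) (l = Mul(Rational(-1, 5), -9) = Rational(9, 5) ≈ 1.8000)
u = -120
Function('C')(Y, I) = Mul(Rational(2, 5), I, Pow(795, Rational(1, 2))) (Function('C')(Y, I) = Pow(Add(Mul(-4, Rational(9, 5)), -120), Rational(1, 2)) = Pow(Add(Rational(-36, 5), -120), Rational(1, 2)) = Pow(Rational(-636, 5), Rational(1, 2)) = Mul(Rational(2, 5), I, Pow(795, Rational(1, 2))))
Pow(Add(Function('C')(277, 125), -449604), -1) = Pow(Add(Mul(Rational(2, 5), I, Pow(795, Rational(1, 2))), -449604), -1) = Pow(Add(-449604, Mul(Rational(2, 5), I, Pow(795, Rational(1, 2)))), -1)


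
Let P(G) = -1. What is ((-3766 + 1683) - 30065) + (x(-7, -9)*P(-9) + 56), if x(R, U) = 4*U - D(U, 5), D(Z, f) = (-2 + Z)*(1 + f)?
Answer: -32122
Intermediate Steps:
D(Z, f) = (1 + f)*(-2 + Z)
x(R, U) = 12 - 2*U (x(R, U) = 4*U - (-2 + U - 2*5 + U*5) = 4*U - (-2 + U - 10 + 5*U) = 4*U - (-12 + 6*U) = 4*U + (12 - 6*U) = 12 - 2*U)
((-3766 + 1683) - 30065) + (x(-7, -9)*P(-9) + 56) = ((-3766 + 1683) - 30065) + ((12 - 2*(-9))*(-1) + 56) = (-2083 - 30065) + ((12 + 18)*(-1) + 56) = -32148 + (30*(-1) + 56) = -32148 + (-30 + 56) = -32148 + 26 = -32122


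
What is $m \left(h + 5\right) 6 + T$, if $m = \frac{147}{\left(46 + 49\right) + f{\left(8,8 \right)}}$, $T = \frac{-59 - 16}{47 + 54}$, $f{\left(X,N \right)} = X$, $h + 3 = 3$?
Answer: $\frac{437685}{10403} \approx 42.073$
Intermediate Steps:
$h = 0$ ($h = -3 + 3 = 0$)
$T = - \frac{75}{101} \approx -0.74257$
$m = \frac{147}{103}$ ($m = \frac{147}{\left(46 + 49\right) + 8} = \frac{147}{95 + 8} = \frac{147}{103} \approx 1.4272$)
$m \left(h + 5\right) 6 + T = \frac{147 \left(0 + 5\right) 6}{103} - \frac{75}{101} = \frac{147 \cdot 5 \cdot 6}{103} - \frac{75}{101} = \frac{147}{103} \cdot 30 - \frac{75}{101} = \frac{4410}{103} - \frac{75}{101} = \frac{437685}{10403}$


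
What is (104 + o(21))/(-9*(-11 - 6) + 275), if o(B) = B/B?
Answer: 105/428 ≈ 0.24533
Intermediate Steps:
o(B) = 1
(104 + o(21))/(-9*(-11 - 6) + 275) = (104 + 1)/(-9*(-11 - 6) + 275) = 105/(-9*(-17) + 275) = 105/(153 + 275) = 105/428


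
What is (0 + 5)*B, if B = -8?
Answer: -40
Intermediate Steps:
(0 + 5)*B = (0 + 5)*(-8) = 5*(-8) = -40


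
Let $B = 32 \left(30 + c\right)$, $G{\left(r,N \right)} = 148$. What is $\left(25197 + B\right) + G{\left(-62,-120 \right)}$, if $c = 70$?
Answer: $28545$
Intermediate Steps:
$B = 3200$ ($B = 32 \left(30 + 70\right) = 32 \cdot 100 = 3200$)
$\left(25197 + B\right) + G{\left(-62,-120 \right)} = \left(25197 + 3200\right) + 148 = 28397 + 148 = 28545$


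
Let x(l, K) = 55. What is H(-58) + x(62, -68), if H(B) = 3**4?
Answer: 136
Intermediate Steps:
H(B) = 81
H(-58) + x(62, -68) = 81 + 55 = 136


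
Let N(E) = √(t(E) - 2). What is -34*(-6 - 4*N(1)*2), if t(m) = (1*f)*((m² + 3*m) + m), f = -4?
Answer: 204 + 272*I*√22 ≈ 204.0 + 1275.8*I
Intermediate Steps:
t(m) = -16*m - 4*m² (t(m) = (1*(-4))*((m² + 3*m) + m) = -4*(m² + 4*m) = -16*m - 4*m²)
N(E) = √(-2 - 4*E*(4 + E)) (N(E) = √(-4*E*(4 + E) - 2) = √(-2 - 4*E*(4 + E)))
-34*(-6 - 4*N(1)*2) = -34*(-6 - 4*√2*√(-1 - 2*1*(4 + 1))*2) = -34*(-6 - 4*√2*√(-1 - 2*1*5)*2) = -34*(-6 - 4*√2*√(-1 - 10)*2) = -34*(-6 - 4*√2*√(-11)*2) = -34*(-6 - 4*√2*I*√11*2) = -34*(-6 - 4*I*√22*2) = -34*(-6 - 8*I*√22) = 204 + 272*I*√22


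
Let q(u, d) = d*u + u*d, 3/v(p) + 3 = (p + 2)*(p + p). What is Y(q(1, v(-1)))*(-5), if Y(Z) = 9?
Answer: -45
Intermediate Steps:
v(p) = 3/(-3 + 2*p*(2 + p)) (v(p) = 3/(-3 + (p + 2)*(p + p)) = 3/(-3 + (2 + p)*(2*p)) = 3/(-3 + 2*p*(2 + p)))
q(u, d) = 2*d*u (q(u, d) = d*u + d*u = 2*d*u)
Y(q(1, v(-1)))*(-5) = 9*(-5) = -45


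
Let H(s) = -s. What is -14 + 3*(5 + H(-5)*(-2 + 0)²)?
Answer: 61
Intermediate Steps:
-14 + 3*(5 + H(-5)*(-2 + 0)²) = -14 + 3*(5 + (-1*(-5))*(-2 + 0)²) = -14 + 3*(5 + 5*(-2)²) = -14 + 3*(5 + 5*4) = -14 + 3*(5 + 20) = -14 + 3*25 = -14 + 75 = 61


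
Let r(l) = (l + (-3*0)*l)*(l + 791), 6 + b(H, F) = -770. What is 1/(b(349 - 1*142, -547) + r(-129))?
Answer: -1/86174 ≈ -1.1604e-5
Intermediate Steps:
b(H, F) = -776 (b(H, F) = -6 - 770 = -776)
r(l) = l*(791 + l) (r(l) = (l + 0*l)*(791 + l) = (l + 0)*(791 + l) = l*(791 + l))
1/(b(349 - 1*142, -547) + r(-129)) = 1/(-776 - 129*(791 - 129)) = 1/(-776 - 129*662) = 1/(-776 - 85398) = 1/(-86174) = -1/86174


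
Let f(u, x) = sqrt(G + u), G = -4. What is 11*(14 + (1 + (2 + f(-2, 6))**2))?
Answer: 143 + 44*I*sqrt(6) ≈ 143.0 + 107.78*I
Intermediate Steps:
f(u, x) = sqrt(-4 + u)
11*(14 + (1 + (2 + f(-2, 6))**2)) = 11*(14 + (1 + (2 + sqrt(-4 - 2))**2)) = 11*(14 + (1 + (2 + sqrt(-6))**2)) = 11*(14 + (1 + (2 + I*sqrt(6))**2)) = 11*(15 + (2 + I*sqrt(6))**2) = 165 + 11*(2 + I*sqrt(6))**2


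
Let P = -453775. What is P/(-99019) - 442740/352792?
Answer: 29062129435/8733277762 ≈ 3.3277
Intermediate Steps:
P/(-99019) - 442740/352792 = -453775/(-99019) - 442740/352792 = -453775*(-1/99019) - 442740*1/352792 = 453775/99019 - 110685/88198 = 29062129435/8733277762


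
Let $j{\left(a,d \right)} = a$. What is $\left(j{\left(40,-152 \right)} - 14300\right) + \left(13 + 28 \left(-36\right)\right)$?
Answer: $-15255$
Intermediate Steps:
$\left(j{\left(40,-152 \right)} - 14300\right) + \left(13 + 28 \left(-36\right)\right) = \left(40 - 14300\right) + \left(13 + 28 \left(-36\right)\right) = -14260 + \left(13 - 1008\right) = -14260 - 995 = -15255$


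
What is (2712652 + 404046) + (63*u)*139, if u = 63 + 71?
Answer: 4290136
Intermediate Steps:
u = 134
(2712652 + 404046) + (63*u)*139 = (2712652 + 404046) + (63*134)*139 = 3116698 + 8442*139 = 3116698 + 1173438 = 4290136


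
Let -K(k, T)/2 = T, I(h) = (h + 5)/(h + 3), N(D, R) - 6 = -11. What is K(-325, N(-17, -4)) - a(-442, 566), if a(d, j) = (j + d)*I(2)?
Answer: -818/5 ≈ -163.60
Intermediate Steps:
N(D, R) = -5 (N(D, R) = 6 - 11 = -5)
I(h) = (5 + h)/(3 + h)
K(k, T) = -2*T
a(d, j) = 7*d/5 + 7*j/5 (a(d, j) = (j + d)*((5 + 2)/(3 + 2)) = (d + j)*(7/5) = 7*d/5 + 7*j/5)
K(-325, N(-17, -4)) - a(-442, 566) = -2*(-5) - ((7/5)*(-442) + (7/5)*566) = 10 - (-3094/5 + 3962/5) = 10 - 1*868/5 = 10 - 868/5 = -818/5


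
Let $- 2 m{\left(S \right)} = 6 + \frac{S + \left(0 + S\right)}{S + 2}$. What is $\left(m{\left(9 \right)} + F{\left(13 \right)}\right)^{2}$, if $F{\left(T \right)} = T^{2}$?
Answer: $\frac{3301489}{121} \approx 27285.0$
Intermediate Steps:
$m{\left(S \right)} = -3 - \frac{S}{2 + S}$ ($m{\left(S \right)} = - \frac{6 + \frac{S + \left(0 + S\right)}{S + 2}}{2} = - \frac{6 + \frac{S + S}{2 + S}}{2} = - \frac{6 + \frac{2 S}{2 + S}}{2} = -3 - \frac{S}{2 + S}$)
$\left(m{\left(9 \right)} + F{\left(13 \right)}\right)^{2} = \left(\frac{2 \left(-3 - 18\right)}{2 + 9} + 13^{2}\right)^{2} = \left(\frac{2 \left(-3 - 18\right)}{11} + 169\right)^{2} = \left(2 \cdot \frac{1}{11} \left(-21\right) + 169\right)^{2} = \left(- \frac{42}{11} + 169\right)^{2} = \left(\frac{1817}{11}\right)^{2} = \frac{3301489}{121}$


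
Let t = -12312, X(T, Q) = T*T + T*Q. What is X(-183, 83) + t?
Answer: 5988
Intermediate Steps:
X(T, Q) = T² + Q*T
X(-183, 83) + t = -183*(83 - 183) - 12312 = -183*(-100) - 12312 = 18300 - 12312 = 5988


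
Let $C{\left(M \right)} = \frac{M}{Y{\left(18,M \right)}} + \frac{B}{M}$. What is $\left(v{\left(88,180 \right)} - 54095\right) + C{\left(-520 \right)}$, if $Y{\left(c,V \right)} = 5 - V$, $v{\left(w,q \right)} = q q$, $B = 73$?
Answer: $- \frac{236921749}{10920} \approx -21696.0$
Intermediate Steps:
$v{\left(w,q \right)} = q^{2}$
$C{\left(M \right)} = \frac{73}{M} + \frac{M}{5 - M}$ ($C{\left(M \right)} = \frac{M}{5 - M} + \frac{73}{M} = \frac{73}{M} + \frac{M}{5 - M}$)
$\left(v{\left(88,180 \right)} - 54095\right) + C{\left(-520 \right)} = \left(180^{2} - 54095\right) + \left(\frac{73}{-520} - - \frac{520}{-5 - 520}\right) = \left(32400 - 54095\right) + \left(73 \left(- \frac{1}{520}\right) - - \frac{520}{-525}\right) = -21695 - \left(\frac{73}{520} - - \frac{104}{105}\right) = -21695 - \frac{12349}{10920} = - \frac{236921749}{10920}$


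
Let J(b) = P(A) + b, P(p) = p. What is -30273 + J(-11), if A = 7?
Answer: -30277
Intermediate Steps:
J(b) = 7 + b
-30273 + J(-11) = -30273 + (7 - 11) = -30273 - 4 = -30277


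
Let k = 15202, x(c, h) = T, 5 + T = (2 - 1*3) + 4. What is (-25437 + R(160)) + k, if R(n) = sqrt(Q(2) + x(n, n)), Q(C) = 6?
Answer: -10233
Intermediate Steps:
T = -2 (T = -5 + ((2 - 1*3) + 4) = -5 + ((2 - 3) + 4) = -5 + (-1 + 4) = -5 + 3 = -2)
x(c, h) = -2
R(n) = 2 (R(n) = sqrt(6 - 2) = sqrt(4) = 2)
(-25437 + R(160)) + k = (-25437 + 2) + 15202 = -25435 + 15202 = -10233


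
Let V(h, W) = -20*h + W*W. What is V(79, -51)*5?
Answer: 5105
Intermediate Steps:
V(h, W) = W**2 - 20*h (V(h, W) = -20*h + W**2 = W**2 - 20*h)
V(79, -51)*5 = ((-51)**2 - 20*79)*5 = (2601 - 1580)*5 = 1021*5 = 5105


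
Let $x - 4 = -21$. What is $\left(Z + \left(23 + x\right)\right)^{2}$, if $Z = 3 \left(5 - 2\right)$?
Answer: $225$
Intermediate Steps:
$x = -17$ ($x = 4 - 21 = -17$)
$Z = 9$ ($Z = 3 \cdot 3 = 9$)
$\left(Z + \left(23 + x\right)\right)^{2} = \left(9 + \left(23 - 17\right)\right)^{2} = \left(9 + 6\right)^{2} = 15^{2} = 225$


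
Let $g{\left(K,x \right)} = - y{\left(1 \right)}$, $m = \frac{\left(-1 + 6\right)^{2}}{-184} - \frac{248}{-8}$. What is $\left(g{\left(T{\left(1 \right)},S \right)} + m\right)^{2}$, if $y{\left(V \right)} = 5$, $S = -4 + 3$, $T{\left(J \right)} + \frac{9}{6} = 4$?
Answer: $\frac{22648081}{33856} \approx 668.95$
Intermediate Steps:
$T{\left(J \right)} = \frac{5}{2}$ ($T{\left(J \right)} = - \frac{3}{2} + 4 = \frac{5}{2}$)
$S = -1$
$m = \frac{5679}{184}$ ($m = 5^{2} \left(- \frac{1}{184}\right) - -31 = 25 \left(- \frac{1}{184}\right) + 31 = - \frac{25}{184} + 31 = \frac{5679}{184} \approx 30.864$)
$g{\left(K,x \right)} = -5$ ($g{\left(K,x \right)} = \left(-1\right) 5 = -5$)
$\left(g{\left(T{\left(1 \right)},S \right)} + m\right)^{2} = \left(-5 + \frac{5679}{184}\right)^{2} = \left(\frac{4759}{184}\right)^{2} = \frac{22648081}{33856}$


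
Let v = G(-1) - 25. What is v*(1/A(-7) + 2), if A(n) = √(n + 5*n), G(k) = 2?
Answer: -46 + 23*I*√42/42 ≈ -46.0 + 3.549*I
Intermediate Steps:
v = -23 (v = 2 - 25 = -23)
A(n) = √6*√n (A(n) = √(6*n) = √6*√n)
v*(1/A(-7) + 2) = -23*(1/(√6*√(-7)) + 2) = -23*(1/(√6*(I*√7)) + 2) = -23*(1/(I*√42) + 2) = -23*(-I*√42/42 + 2) = -23*(2 - I*√42/42) = -46 + 23*I*√42/42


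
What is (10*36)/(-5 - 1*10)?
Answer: -24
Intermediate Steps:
(10*36)/(-5 - 1*10) = 360/(-5 - 10) = 360/(-15) = 360*(-1/15) = -24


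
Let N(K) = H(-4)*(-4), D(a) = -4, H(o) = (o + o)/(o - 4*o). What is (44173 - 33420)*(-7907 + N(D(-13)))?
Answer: -254985889/3 ≈ -8.4995e+7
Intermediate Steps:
H(o) = -2/3 (H(o) = (2*o)/((-3*o)) = (2*o)*(-1/(3*o)) = -2/3)
N(K) = 8/3 (N(K) = -2/3*(-4) = 8/3)
(44173 - 33420)*(-7907 + N(D(-13))) = (44173 - 33420)*(-7907 + 8/3) = 10753*(-23713/3) = -254985889/3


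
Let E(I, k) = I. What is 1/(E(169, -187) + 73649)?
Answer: 1/73818 ≈ 1.3547e-5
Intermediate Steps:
1/(E(169, -187) + 73649) = 1/(169 + 73649) = 1/73818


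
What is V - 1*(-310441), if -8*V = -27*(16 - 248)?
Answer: 309658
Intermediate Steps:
V = -783 (V = -(-27)*(16 - 248)/8 = -(-27)*(-232)/8 = -1/8*6264 = -783)
V - 1*(-310441) = -783 - 1*(-310441) = -783 + 310441 = 309658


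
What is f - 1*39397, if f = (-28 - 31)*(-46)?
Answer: -36683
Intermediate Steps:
f = 2714 (f = -59*(-46) = 2714)
f - 1*39397 = 2714 - 1*39397 = 2714 - 39397 = -36683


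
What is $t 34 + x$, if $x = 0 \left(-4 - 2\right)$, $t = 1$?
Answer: $34$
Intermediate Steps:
$x = 0$ ($x = 0 \left(-6\right) = 0$)
$t 34 + x = 1 \cdot 34 + 0 = 34 + 0 = 34$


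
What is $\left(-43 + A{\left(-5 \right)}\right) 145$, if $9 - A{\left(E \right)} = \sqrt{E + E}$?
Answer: $-4930 - 145 i \sqrt{10} \approx -4930.0 - 458.53 i$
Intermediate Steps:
$A{\left(E \right)} = 9 - \sqrt{2} \sqrt{E}$ ($A{\left(E \right)} = 9 - \sqrt{E + E} = 9 - \sqrt{2 E} = 9 - \sqrt{2} \sqrt{E}$)
$\left(-43 + A{\left(-5 \right)}\right) 145 = \left(-43 + \left(9 - \sqrt{2} \sqrt{-5}\right)\right) 145 = \left(-43 + \left(9 - \sqrt{2} i \sqrt{5}\right)\right) 145 = \left(-43 + \left(9 - i \sqrt{10}\right)\right) 145 = \left(-34 - i \sqrt{10}\right) 145 = -4930 - 145 i \sqrt{10}$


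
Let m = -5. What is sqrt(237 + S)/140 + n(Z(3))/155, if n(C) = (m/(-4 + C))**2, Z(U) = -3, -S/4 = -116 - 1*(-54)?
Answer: 5/1519 + sqrt(485)/140 ≈ 0.16060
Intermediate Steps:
S = 248 (S = -4*(-116 - 1*(-54)) = -4*(-116 + 54) = -4*(-62) = 248)
n(C) = 25/(-4 + C)**2 (n(C) = (-5/(-4 + C))**2 = 25/(-4 + C)**2)
sqrt(237 + S)/140 + n(Z(3))/155 = sqrt(237 + 248)/140 + (25/(-4 - 3)**2)/155 = sqrt(485)*(1/140) + (25/(-7)**2)*(1/155) = sqrt(485)/140 + (25*(1/49))*(1/155) = sqrt(485)/140 + (25/49)*(1/155) = sqrt(485)/140 + 5/1519 = 5/1519 + sqrt(485)/140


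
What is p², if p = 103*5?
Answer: 265225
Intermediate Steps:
p = 515
p² = 515² = 265225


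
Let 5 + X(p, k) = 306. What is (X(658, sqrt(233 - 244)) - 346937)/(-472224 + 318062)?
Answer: 173318/77081 ≈ 2.2485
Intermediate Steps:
X(p, k) = 301 (X(p, k) = -5 + 306 = 301)
(X(658, sqrt(233 - 244)) - 346937)/(-472224 + 318062) = (301 - 346937)/(-472224 + 318062) = -346636/(-154162) = -346636*(-1/154162) = 173318/77081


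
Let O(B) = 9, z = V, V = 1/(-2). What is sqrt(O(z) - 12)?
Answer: I*sqrt(3) ≈ 1.732*I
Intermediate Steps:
V = -1/2 (V = 1*(-1/2) = -1/2 ≈ -0.50000)
z = -1/2 ≈ -0.50000
sqrt(O(z) - 12) = sqrt(9 - 12) = sqrt(-3) = I*sqrt(3)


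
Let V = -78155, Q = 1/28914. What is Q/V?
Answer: -1/2259773670 ≈ -4.4252e-10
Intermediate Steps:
Q = 1/28914 ≈ 3.4585e-5
Q/V = (1/28914)/(-78155) = (1/28914)*(-1/78155) = -1/2259773670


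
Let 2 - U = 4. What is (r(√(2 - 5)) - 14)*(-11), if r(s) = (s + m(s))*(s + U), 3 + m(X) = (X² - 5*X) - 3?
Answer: -176 + 11*I*√3 ≈ -176.0 + 19.053*I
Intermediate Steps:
U = -2 (U = 2 - 1*4 = 2 - 4 = -2)
m(X) = -6 + X² - 5*X (m(X) = -3 + ((X² - 5*X) - 3) = -3 + (-3 + X² - 5*X) = -6 + X² - 5*X)
r(s) = (-2 + s)*(-6 + s² - 4*s) (r(s) = (s + (-6 + s² - 5*s))*(s - 2) = (-6 + s² - 4*s)*(-2 + s) = (-2 + s)*(-6 + s² - 4*s))
(r(√(2 - 5)) - 14)*(-11) = ((12 + (√(2 - 5))³ - 6*(√(2 - 5))² + 2*√(2 - 5)) - 14)*(-11) = ((12 + (√(-3))³ - 6*(√(-3))² + 2*√(-3)) - 14)*(-11) = ((12 + (I*√3)³ - 6*(I*√3)² + 2*(I*√3)) - 14)*(-11) = ((12 - 3*I*√3 - 6*(-3) + 2*I*√3) - 14)*(-11) = ((12 - 3*I*√3 + 18 + 2*I*√3) - 14)*(-11) = ((30 - I*√3) - 14)*(-11) = (16 - I*√3)*(-11) = -176 + 11*I*√3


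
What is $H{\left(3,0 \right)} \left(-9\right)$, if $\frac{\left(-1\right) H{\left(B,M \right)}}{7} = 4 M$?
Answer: $0$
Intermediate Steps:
$H{\left(B,M \right)} = - 28 M$ ($H{\left(B,M \right)} = - 7 \cdot 4 M = - 28 M$)
$H{\left(3,0 \right)} \left(-9\right) = \left(-28\right) 0 \left(-9\right) = 0 \left(-9\right) = 0$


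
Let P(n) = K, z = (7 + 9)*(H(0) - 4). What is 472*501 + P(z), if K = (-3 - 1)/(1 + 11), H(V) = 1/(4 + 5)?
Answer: 709415/3 ≈ 2.3647e+5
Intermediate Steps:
H(V) = ⅑ (H(V) = 1/9 = ⅑)
z = -560/9 (z = (7 + 9)*(⅑ - 4) = 16*(-35/9) = -560/9 ≈ -62.222)
K = -⅓ (K = -4/12 = -4*1/12 = -⅓ ≈ -0.33333)
P(n) = -⅓
472*501 + P(z) = 472*501 - ⅓ = 236472 - ⅓ = 709415/3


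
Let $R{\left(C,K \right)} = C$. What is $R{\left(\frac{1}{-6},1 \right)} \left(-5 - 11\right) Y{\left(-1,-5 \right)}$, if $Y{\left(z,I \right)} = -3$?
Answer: $-8$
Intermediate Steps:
$R{\left(\frac{1}{-6},1 \right)} \left(-5 - 11\right) Y{\left(-1,-5 \right)} = \frac{-5 - 11}{-6} \left(-3\right) = - \frac{-5 - 11}{6} \left(-3\right) = \left(- \frac{1}{6}\right) \left(-16\right) \left(-3\right) = \frac{8}{3} \left(-3\right) = -8$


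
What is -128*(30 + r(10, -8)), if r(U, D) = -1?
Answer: -3712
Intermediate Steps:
-128*(30 + r(10, -8)) = -128*(30 - 1) = -128*29 = -3712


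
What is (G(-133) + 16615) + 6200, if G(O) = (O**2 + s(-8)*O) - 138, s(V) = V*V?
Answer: 31854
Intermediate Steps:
s(V) = V**2
G(O) = -138 + O**2 + 64*O (G(O) = (O**2 + (-8)**2*O) - 138 = (O**2 + 64*O) - 138 = -138 + O**2 + 64*O)
(G(-133) + 16615) + 6200 = ((-138 + (-133)**2 + 64*(-133)) + 16615) + 6200 = ((-138 + 17689 - 8512) + 16615) + 6200 = (9039 + 16615) + 6200 = 25654 + 6200 = 31854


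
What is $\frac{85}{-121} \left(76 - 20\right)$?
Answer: $- \frac{4760}{121} \approx -39.339$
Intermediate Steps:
$\frac{85}{-121} \left(76 - 20\right) = 85 \left(- \frac{1}{121}\right) 56 = \left(- \frac{85}{121}\right) 56 = - \frac{4760}{121}$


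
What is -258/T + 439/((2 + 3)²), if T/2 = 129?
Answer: 414/25 ≈ 16.560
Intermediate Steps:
T = 258 (T = 2*129 = 258)
-258/T + 439/((2 + 3)²) = -258/258 + 439/((2 + 3)²) = -258*1/258 + 439/(5²) = -1 + 439/25 = 414/25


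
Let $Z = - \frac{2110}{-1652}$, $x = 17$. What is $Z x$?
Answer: $\frac{17935}{826} \approx 21.713$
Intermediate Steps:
$Z = \frac{1055}{826}$ ($Z = \left(-2110\right) \left(- \frac{1}{1652}\right) = \frac{1055}{826} \approx 1.2772$)
$Z x = \frac{1055}{826} \cdot 17 = \frac{17935}{826}$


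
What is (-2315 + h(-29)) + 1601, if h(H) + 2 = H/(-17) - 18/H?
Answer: -351841/493 ≈ -713.67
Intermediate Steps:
h(H) = -2 - 18/H - H/17 (h(H) = -2 + (H/(-17) - 18/H) = -2 + (H*(-1/17) - 18/H) = -2 + (-H/17 - 18/H) = -2 + (-18/H - H/17) = -2 - 18/H - H/17)
(-2315 + h(-29)) + 1601 = (-2315 + (-2 - 18/(-29) - 1/17*(-29))) + 1601 = (-2315 + (-2 - 18*(-1/29) + 29/17)) + 1601 = (-2315 + (-2 + 18/29 + 29/17)) + 1601 = (-2315 + 161/493) + 1601 = -1141134/493 + 1601 = -351841/493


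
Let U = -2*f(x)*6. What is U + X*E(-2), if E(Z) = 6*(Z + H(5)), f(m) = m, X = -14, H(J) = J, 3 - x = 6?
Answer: -216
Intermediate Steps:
x = -3 (x = 3 - 1*6 = 3 - 6 = -3)
U = 36 (U = -2*(-3)*6 = 6*6 = 36)
E(Z) = 30 + 6*Z (E(Z) = 6*(Z + 5) = 6*(5 + Z) = 30 + 6*Z)
U + X*E(-2) = 36 - 14*(30 + 6*(-2)) = 36 - 14*(30 - 12) = 36 - 14*18 = 36 - 252 = -216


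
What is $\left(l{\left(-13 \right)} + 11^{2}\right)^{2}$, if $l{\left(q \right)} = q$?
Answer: $11664$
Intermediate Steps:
$\left(l{\left(-13 \right)} + 11^{2}\right)^{2} = \left(-13 + 11^{2}\right)^{2} = \left(-13 + 121\right)^{2} = 108^{2} = 11664$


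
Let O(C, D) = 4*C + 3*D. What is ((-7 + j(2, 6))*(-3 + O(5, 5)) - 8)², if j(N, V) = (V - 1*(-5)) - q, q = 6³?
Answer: 46131264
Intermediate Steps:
O(C, D) = 3*D + 4*C
q = 216
j(N, V) = -211 + V (j(N, V) = (V - 1*(-5)) - 1*216 = (V + 5) - 216 = (5 + V) - 216 = -211 + V)
((-7 + j(2, 6))*(-3 + O(5, 5)) - 8)² = ((-7 + (-211 + 6))*(-3 + (3*5 + 4*5)) - 8)² = ((-7 - 205)*(-3 + (15 + 20)) - 8)² = (-212*(-3 + 35) - 8)² = (-212*32 - 8)² = (-6784 - 8)² = (-6792)² = 46131264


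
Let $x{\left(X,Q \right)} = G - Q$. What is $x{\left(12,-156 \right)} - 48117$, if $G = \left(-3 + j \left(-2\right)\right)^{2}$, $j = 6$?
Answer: $-47736$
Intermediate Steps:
$G = 225$ ($G = \left(-3 + 6 \left(-2\right)\right)^{2} = \left(-3 - 12\right)^{2} = \left(-15\right)^{2} = 225$)
$x{\left(X,Q \right)} = 225 - Q$
$x{\left(12,-156 \right)} - 48117 = \left(225 - -156\right) - 48117 = \left(225 + 156\right) - 48117 = 381 - 48117 = -47736$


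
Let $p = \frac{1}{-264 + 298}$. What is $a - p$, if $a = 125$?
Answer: $\frac{4249}{34} \approx 124.97$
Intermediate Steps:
$p = \frac{1}{34} \approx 0.029412$
$a - p = 125 - \frac{1}{34} = \frac{4249}{34}$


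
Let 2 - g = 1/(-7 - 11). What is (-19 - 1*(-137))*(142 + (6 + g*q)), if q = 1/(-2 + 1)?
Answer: 154993/9 ≈ 17221.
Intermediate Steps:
g = 37/18 (g = 2 - 1/(-7 - 11) = 2 - 1/(-18) = 2 - 1*(-1/18) = 2 + 1/18 = 37/18 ≈ 2.0556)
q = -1 (q = 1/(-1) = -1)
(-19 - 1*(-137))*(142 + (6 + g*q)) = (-19 - 1*(-137))*(142 + (6 + (37/18)*(-1))) = (-19 + 137)*(142 + (6 - 37/18)) = 118*(142 + 71/18) = 118*(2627/18) = 154993/9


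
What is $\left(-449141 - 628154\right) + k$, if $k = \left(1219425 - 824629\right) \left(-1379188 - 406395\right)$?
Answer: $-704942103363$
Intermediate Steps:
$k = -704941026068$ ($k = 394796 \left(-1785583\right) = -704941026068$)
$\left(-449141 - 628154\right) + k = \left(-449141 - 628154\right) - 704941026068 = -1077295 - 704941026068 = -704942103363$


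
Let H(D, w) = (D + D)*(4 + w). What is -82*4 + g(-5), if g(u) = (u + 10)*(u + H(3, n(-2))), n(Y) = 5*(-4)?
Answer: -833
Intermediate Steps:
n(Y) = -20
H(D, w) = 2*D*(4 + w) (H(D, w) = (2*D)*(4 + w) = 2*D*(4 + w))
g(u) = (-96 + u)*(10 + u) (g(u) = (u + 10)*(u + 2*3*(4 - 20)) = (10 + u)*(u + 2*3*(-16)) = (10 + u)*(u - 96) = (10 + u)*(-96 + u) = (-96 + u)*(10 + u))
-82*4 + g(-5) = -82*4 + (-960 + (-5)² - 86*(-5)) = -328 + (-960 + 25 + 430) = -328 - 505 = -833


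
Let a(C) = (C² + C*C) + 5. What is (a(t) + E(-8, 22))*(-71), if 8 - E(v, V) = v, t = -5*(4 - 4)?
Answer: -1491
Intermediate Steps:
t = 0 (t = -5*0 = 0)
E(v, V) = 8 - v
a(C) = 5 + 2*C² (a(C) = (C² + C²) + 5 = 2*C² + 5 = 5 + 2*C²)
(a(t) + E(-8, 22))*(-71) = ((5 + 2*0²) + (8 - 1*(-8)))*(-71) = ((5 + 2*0) + (8 + 8))*(-71) = ((5 + 0) + 16)*(-71) = (5 + 16)*(-71) = 21*(-71) = -1491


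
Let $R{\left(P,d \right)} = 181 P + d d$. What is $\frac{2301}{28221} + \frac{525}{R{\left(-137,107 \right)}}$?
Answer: $\frac{5299241}{125564636} \approx 0.042203$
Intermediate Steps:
$R{\left(P,d \right)} = d^{2} + 181 P$ ($R{\left(P,d \right)} = 181 P + d^{2} = d^{2} + 181 P$)
$\frac{2301}{28221} + \frac{525}{R{\left(-137,107 \right)}} = \frac{2301}{28221} + \frac{525}{107^{2} + 181 \left(-137\right)} = 2301 \cdot \frac{1}{28221} + \frac{525}{11449 - 24797} = \frac{767}{9407} + \frac{525}{-13348} = \frac{767}{9407} + 525 \left(- \frac{1}{13348}\right) = \frac{767}{9407} - \frac{525}{13348} = \frac{5299241}{125564636}$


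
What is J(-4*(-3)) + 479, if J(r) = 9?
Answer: 488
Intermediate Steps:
J(-4*(-3)) + 479 = 9 + 479 = 488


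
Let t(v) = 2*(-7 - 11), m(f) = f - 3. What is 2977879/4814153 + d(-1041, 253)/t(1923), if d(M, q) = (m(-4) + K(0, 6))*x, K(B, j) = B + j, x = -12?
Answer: 179108/627933 ≈ 0.28523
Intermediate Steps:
m(f) = -3 + f
d(M, q) = 12 (d(M, q) = ((-3 - 4) + (0 + 6))*(-12) = (-7 + 6)*(-12) = -1*(-12) = 12)
t(v) = -36 (t(v) = 2*(-18) = -36)
2977879/4814153 + d(-1041, 253)/t(1923) = 2977879/4814153 + 12/(-36) = 2977879*(1/4814153) + 12*(-1/36) = 129473/209311 - ⅓ = 179108/627933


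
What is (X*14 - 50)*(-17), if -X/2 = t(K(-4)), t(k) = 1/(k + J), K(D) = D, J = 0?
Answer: 731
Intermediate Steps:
t(k) = 1/k (t(k) = 1/(k + 0) = 1/k)
X = ½ (X = -2/(-4) = -2*(-¼) = ½ ≈ 0.50000)
(X*14 - 50)*(-17) = ((½)*14 - 50)*(-17) = (7 - 50)*(-17) = -43*(-17) = 731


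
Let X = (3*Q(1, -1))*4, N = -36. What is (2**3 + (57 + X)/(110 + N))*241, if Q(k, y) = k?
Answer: 159301/74 ≈ 2152.7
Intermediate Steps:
X = 12 (X = (3*1)*4 = 3*4 = 12)
(2**3 + (57 + X)/(110 + N))*241 = (2**3 + (57 + 12)/(110 - 36))*241 = (8 + 69/74)*241 = (661/74)*241 = 159301/74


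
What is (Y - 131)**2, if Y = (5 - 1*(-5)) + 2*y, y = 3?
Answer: 13225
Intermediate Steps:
Y = 16 (Y = (5 - 1*(-5)) + 2*3 = (5 + 5) + 6 = 10 + 6 = 16)
(Y - 131)**2 = (16 - 131)**2 = (-115)**2 = 13225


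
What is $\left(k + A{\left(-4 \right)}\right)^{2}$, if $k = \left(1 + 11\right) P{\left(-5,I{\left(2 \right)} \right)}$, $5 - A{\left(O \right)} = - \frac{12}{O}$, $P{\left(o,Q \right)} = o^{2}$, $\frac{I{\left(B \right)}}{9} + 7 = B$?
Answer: $91204$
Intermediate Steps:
$I{\left(B \right)} = -63 + 9 B$
$A{\left(O \right)} = 5 + \frac{12}{O}$ ($A{\left(O \right)} = 5 - - \frac{12}{O} = 5 + \frac{12}{O}$)
$k = 300$ ($k = \left(1 + 11\right) \left(-5\right)^{2} = 12 \cdot 25 = 300$)
$\left(k + A{\left(-4 \right)}\right)^{2} = \left(300 + \left(5 + \frac{12}{-4}\right)\right)^{2} = \left(300 + \left(5 + 12 \left(- \frac{1}{4}\right)\right)\right)^{2} = \left(300 + \left(5 - 3\right)\right)^{2} = \left(300 + 2\right)^{2} = 302^{2} = 91204$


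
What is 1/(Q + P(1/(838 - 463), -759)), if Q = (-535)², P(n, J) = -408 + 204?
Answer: 1/286021 ≈ 3.4962e-6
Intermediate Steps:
P(n, J) = -204
Q = 286225
1/(Q + P(1/(838 - 463), -759)) = 1/(286225 - 204) = 1/286021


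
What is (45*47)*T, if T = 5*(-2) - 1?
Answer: -23265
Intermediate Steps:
T = -11 (T = -10 - 1 = -11)
(45*47)*T = (45*47)*(-11) = 2115*(-11) = -23265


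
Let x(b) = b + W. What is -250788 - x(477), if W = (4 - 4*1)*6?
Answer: -251265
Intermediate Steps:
W = 0 (W = (4 - 4)*6 = 0*6 = 0)
x(b) = b (x(b) = b + 0 = b)
-250788 - x(477) = -250788 - 1*477 = -250788 - 477 = -251265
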